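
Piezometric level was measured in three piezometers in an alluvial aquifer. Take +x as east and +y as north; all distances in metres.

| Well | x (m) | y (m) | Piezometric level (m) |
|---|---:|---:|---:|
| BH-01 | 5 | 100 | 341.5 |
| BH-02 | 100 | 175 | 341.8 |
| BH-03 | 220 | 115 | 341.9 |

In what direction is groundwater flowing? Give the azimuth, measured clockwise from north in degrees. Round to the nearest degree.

224°

Three-point gradient (reference BH-01): Δ to BH-02 = (95, 75, +0.3), Δ to BH-03 = (215, 15, +0.4).
∂h/∂x = +0.001735, ∂h/∂y = +0.001803 (det = -14700).
Flow direction (−∇h) has components (-0.001735 E, -0.001803 N).
Azimuth = atan2(E, N) = atan2(-0.001735, -0.001803) = 223.9° ≈ 224°.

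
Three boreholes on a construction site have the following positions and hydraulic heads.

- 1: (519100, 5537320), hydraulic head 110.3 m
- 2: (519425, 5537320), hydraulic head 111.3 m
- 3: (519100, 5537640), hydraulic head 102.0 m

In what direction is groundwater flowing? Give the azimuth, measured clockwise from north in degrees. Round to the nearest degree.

353°

∂h/∂x = (111.3 − 110.3) / (519425 − 519100) = +0.003077
∂h/∂y = (102.0 − 110.3) / (5537640 − 5537320) = -0.02594
Flow direction (−∇h) has components (-0.003077 E, +0.02594 N).
Azimuth = atan2(E, N) = atan2(-0.003077, +0.02594) = 353.2° ≈ 353°.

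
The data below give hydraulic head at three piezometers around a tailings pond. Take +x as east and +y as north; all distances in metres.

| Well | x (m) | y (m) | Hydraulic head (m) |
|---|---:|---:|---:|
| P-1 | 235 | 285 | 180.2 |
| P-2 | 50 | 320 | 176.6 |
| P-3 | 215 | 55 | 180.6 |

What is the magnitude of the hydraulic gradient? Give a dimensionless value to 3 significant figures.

Differences from P-1: to P-2 (Δx, Δy, Δh) = (-185, 35, -3.6); to P-3 = (-20, -230, +0.4).
Solve a·Δx + b·Δy = Δh: det = (-185)·(-230) − (-20)·35 = 43250.
∂h/∂x = [(-3.6)·(-230) − (+0.4)·35] / 43250 = +0.01882
∂h/∂y = [(-185)·(+0.4) − (-20)·(-3.6)] / 43250 = -0.003376
|∇h| = √(0.01882² + -0.003376²) = 0.01912

0.0191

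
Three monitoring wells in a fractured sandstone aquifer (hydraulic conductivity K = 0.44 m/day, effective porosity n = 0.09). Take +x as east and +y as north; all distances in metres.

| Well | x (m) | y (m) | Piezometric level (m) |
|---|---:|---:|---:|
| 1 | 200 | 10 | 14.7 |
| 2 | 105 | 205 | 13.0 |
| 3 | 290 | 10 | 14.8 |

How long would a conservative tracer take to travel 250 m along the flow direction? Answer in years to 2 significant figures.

17 years

Taking 1 as reference: 2−1 = (-95, 195, -1.7); 3−1 = (90, 0, +0.1).
Solve a·Δx + b·Δy = Δh: det = (-95)·0 − 90·195 = -17550.
∂h/∂x = [(-1.7)·0 − (+0.1)·195] / -17550 = +0.001111
∂h/∂y = [(-95)·(+0.1) − 90·(-1.7)] / -17550 = -0.008177
|∇h| = √(0.001111² + -0.008177²) = 0.008252
Seepage velocity v = K·i/n = 0.44 × 0.008252 / 0.09 = 0.04034 m/day.
t = 250 / 0.04034 = 6197 days = 17 years.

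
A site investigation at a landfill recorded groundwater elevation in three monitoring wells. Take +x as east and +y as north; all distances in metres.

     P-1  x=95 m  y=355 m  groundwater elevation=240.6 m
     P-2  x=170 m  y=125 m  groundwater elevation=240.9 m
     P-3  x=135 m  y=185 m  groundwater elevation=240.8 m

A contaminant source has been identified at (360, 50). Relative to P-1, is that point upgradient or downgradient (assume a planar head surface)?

upgradient

With h = a·x + b·y + c and P-1 as origin, the differences give:
  75·a + (-230)·b = +0.3
  40·a + (-170)·b = +0.2
Eliminate b (×(-170) and ×(-230), subtract): -3550·a = -5.00 → a = ∂h/∂x = +0.001408
Back-substitute: b = ∂h/∂y = -0.0008451.
Head at (360, 50) = 240.6 + (+0.001408)·(265) + (-0.0008451)·(-305) = 241.23 m.
That is higher than the 240.6 m at P-1, so the point is upgradient.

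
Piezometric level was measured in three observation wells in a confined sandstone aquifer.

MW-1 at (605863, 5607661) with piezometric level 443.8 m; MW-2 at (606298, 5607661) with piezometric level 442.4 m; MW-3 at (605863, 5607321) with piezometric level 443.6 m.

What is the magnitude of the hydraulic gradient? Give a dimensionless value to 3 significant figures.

0.00327

∂h/∂x = (442.4 − 443.8) / (606298 − 605863) = -0.003218
∂h/∂y = (443.6 − 443.8) / (5607321 − 5607661) = +0.0005882
|∇h| = √(-0.003218² + 0.0005882²) = 0.003271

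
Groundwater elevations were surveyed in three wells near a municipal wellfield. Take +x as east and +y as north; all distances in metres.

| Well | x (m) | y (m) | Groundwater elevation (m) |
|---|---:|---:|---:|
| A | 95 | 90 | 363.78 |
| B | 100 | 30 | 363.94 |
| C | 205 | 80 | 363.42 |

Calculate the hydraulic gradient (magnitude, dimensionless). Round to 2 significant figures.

With h = a·x + b·y + c and A as origin, the differences give:
  5·a + (-60)·b = +0.16
  110·a + (-10)·b = -0.36
Eliminate b (×(-10) and ×(-60), subtract): 6550·a = -23.200 → a = ∂h/∂x = -0.003542
Back-substitute: b = ∂h/∂y = -0.002962.
|∇h| = √(-0.003542² + -0.002962²) = 0.004617

0.0046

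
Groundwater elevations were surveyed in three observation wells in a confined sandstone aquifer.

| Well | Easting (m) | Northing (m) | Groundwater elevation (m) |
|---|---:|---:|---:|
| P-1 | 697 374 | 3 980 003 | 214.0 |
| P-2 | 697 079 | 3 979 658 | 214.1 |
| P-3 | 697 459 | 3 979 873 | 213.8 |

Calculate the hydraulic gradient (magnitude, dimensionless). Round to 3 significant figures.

0.00142

With h = a·x + b·y + c and P-1 as origin, the differences give:
  (-295)·a + (-345)·b = +0.1
  85·a + (-130)·b = -0.2
Eliminate b (×(-130) and ×(-345), subtract): 67675·a = -82.00 → a = ∂h/∂x = -0.001212
Back-substitute: b = ∂h/∂y = +0.0007462.
|∇h| = √(-0.001212² + 0.0007462²) = 0.001423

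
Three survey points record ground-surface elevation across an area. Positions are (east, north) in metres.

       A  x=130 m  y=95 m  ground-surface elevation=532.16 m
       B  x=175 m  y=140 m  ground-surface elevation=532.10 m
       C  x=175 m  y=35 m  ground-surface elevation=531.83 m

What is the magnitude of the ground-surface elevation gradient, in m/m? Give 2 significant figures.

Differences from A: to B (Δx, Δy, Δh) = (45, 45, -0.06); to C = (45, -60, -0.33).
Determinant of the coordinate differences = 45·(-60) − 45·45 = -4725.
∂z/∂x = [(-0.06)·(-60) − (-0.33)·45] / -4725 = -0.003905
∂z/∂y = [45·(-0.33) − 45·(-0.06)] / -4725 = +0.002571
|∇f| = √(-0.003905² + 0.002571²) = 0.004675 m/m

0.0047 m/m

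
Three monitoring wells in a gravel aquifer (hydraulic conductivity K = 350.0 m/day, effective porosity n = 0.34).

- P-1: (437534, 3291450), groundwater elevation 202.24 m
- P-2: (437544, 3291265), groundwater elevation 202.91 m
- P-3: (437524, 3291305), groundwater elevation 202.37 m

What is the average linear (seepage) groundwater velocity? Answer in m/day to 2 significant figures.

Taking P-1 as reference: P-2−P-1 = (10, -185, +0.67); P-3−P-1 = (-10, -145, +0.13).
Solve a·Δx + b·Δy = Δh: det = 10·(-145) − (-10)·(-185) = -3300.
∂h/∂x = [(+0.67)·(-145) − (+0.13)·(-185)] / -3300 = +0.02215
∂h/∂y = [10·(+0.13) − (-10)·(+0.67)] / -3300 = -0.002424
|∇h| = √(0.02215² + -0.002424²) = 0.02228
Seepage velocity v = K·i/n = 350.0 × 0.02228 / 0.34 = 22.94 m/day.

23 m/day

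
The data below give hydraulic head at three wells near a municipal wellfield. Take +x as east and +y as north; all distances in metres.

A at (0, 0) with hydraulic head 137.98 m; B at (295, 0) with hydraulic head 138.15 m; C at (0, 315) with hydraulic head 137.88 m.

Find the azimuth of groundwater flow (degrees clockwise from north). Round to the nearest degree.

299°

∂h/∂x = (138.15 − 137.98) / (295 − 0) = +0.0005763
∂h/∂y = (137.88 − 137.98) / (315 − 0) = -0.0003175
Flow direction (−∇h) has components (-0.0005763 E, +0.0003175 N).
Azimuth = atan2(E, N) = atan2(-0.0005763, +0.0003175) = 298.8° ≈ 299°.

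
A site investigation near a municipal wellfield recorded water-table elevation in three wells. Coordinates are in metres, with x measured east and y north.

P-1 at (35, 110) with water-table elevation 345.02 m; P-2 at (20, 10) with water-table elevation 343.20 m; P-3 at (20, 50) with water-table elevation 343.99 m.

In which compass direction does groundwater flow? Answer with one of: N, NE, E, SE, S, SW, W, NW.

SE

With h = a·x + b·y + c and P-1 as origin, the differences give:
  (-15)·a + (-100)·b = -1.82
  (-15)·a + (-60)·b = -1.03
Eliminate b (×(-60) and ×(-100), subtract): -600·a = 6.200 → a = ∂h/∂x = -0.01033
Back-substitute: b = ∂h/∂y = +0.01975.
Flow = −∇h = (+0.01033 east, -0.01975 north), which points southeast.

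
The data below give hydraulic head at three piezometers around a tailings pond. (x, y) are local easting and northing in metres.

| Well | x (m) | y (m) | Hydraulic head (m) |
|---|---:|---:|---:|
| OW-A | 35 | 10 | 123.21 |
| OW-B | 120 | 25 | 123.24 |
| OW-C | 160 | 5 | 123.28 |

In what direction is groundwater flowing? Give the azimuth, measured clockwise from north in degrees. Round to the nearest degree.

Three-point gradient (reference OW-A): Δ to OW-B = (85, 15, +0.03), Δ to OW-C = (125, -5, +0.07).
∂h/∂x = +0.0005217, ∂h/∂y = -0.0009565 (det = -2300).
Flow direction (−∇h) has components (-0.0005217 E, +0.0009565 N).
Azimuth = atan2(E, N) = atan2(-0.0005217, +0.0009565) = 331.4° ≈ 331°.

331°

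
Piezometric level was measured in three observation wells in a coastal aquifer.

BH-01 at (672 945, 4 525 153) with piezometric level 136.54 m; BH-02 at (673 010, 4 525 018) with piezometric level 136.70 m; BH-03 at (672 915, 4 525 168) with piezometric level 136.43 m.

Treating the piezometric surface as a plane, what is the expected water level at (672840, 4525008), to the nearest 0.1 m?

Taking BH-01 as reference: BH-02−BH-01 = (65, -135, +0.16); BH-03−BH-01 = (-30, 15, -0.11).
Determinant of the coordinate differences = 65·15 − (-30)·(-135) = -3075.
∂h/∂x = [(+0.16)·15 − (-0.11)·(-135)] / -3075 = +0.004049
∂h/∂y = [65·(-0.11) − (-30)·(+0.16)] / -3075 = +0.0007642
h(672840, 4525008) = 136.54 + (+0.004049)·(-105) + (+0.0007642)·(-145) = 136.54 -0.425 -0.111 = 136.004 m.

136.0 m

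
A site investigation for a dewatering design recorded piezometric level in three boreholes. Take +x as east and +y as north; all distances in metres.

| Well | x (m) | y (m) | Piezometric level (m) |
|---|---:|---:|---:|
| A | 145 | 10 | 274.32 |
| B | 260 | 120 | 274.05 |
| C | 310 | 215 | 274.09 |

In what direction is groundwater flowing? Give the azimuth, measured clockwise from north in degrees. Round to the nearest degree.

121°

Three-point gradient (reference A): Δ to B = (115, 110, -0.27), Δ to C = (165, 205, -0.23).
∂h/∂x = -0.005539, ∂h/∂y = +0.003336 (det = 5425).
Flow direction (−∇h) has components (+0.005539 E, -0.003336 N).
Azimuth = atan2(E, N) = atan2(+0.005539, -0.003336) = 121.1° ≈ 121°.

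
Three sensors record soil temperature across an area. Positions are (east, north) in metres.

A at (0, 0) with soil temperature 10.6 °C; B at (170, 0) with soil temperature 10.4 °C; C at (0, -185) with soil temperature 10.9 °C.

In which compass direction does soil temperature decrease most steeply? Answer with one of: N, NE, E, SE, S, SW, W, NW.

NE

∂T/∂x = (10.4 − 10.6) / (170 − 0) = -0.001176
∂T/∂y = (10.9 − 10.6) / (-185 − 0) = -0.001622
Steepest decrease is along −∇f = (+0.001176 E, +0.001622 N) → northeast.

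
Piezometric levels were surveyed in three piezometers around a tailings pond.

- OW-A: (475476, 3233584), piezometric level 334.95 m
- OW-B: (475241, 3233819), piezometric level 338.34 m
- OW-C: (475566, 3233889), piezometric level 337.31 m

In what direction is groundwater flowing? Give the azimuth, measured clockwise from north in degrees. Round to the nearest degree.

With h = a·x + b·y + c and OW-A as origin, the differences give:
  (-235)·a + 235·b = +3.39
  90·a + 305·b = +2.36
Eliminate b (×305 and ×235, subtract): -92825·a = 479.350 → a = ∂h/∂x = -0.005164
Back-substitute: b = ∂h/∂y = +0.009262.
Flow direction (−∇h) has components (+0.005164 E, -0.009262 N).
Azimuth = atan2(E, N) = atan2(+0.005164, -0.009262) = 150.9° ≈ 151°.

151°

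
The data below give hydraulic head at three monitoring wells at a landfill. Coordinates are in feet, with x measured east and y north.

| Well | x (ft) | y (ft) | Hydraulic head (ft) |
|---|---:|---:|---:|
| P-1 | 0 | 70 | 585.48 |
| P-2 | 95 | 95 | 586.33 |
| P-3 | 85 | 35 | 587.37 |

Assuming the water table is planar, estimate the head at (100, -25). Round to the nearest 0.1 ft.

588.8 ft

Differences from P-1: to P-2 (Δx, Δy, Δh) = (95, 25, +0.85); to P-3 = (85, -35, +1.89).
Determinant of the coordinate differences = 95·(-35) − 85·25 = -5450.
∂h/∂x = [(+0.85)·(-35) − (+1.89)·25] / -5450 = +0.01413
∂h/∂y = [95·(+1.89) − 85·(+0.85)] / -5450 = -0.01969
h(100, -25) = 585.48 + (+0.01413)·(100) + (-0.01969)·(-95) = 585.48 +1.413 +1.870 = 588.763 ft.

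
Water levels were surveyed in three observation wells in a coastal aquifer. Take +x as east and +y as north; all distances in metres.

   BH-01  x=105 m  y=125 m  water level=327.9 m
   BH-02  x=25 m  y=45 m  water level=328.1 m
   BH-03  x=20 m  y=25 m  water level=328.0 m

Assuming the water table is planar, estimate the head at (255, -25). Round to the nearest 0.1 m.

Taking BH-01 as reference: BH-02−BH-01 = (-80, -80, +0.2); BH-03−BH-01 = (-85, -100, +0.1).
Solve a·Δx + b·Δy = Δh: det = (-80)·(-100) − (-85)·(-80) = 1200.
∂h/∂x = [(+0.2)·(-100) − (+0.1)·(-80)] / 1200 = -0.01000
∂h/∂y = [(-80)·(+0.1) − (-85)·(+0.2)] / 1200 = +0.007500
h(255, -25) = 327.9 + (-0.01000)·(150) + (+0.007500)·(-150) = 327.9 -1.500 -1.125 = 325.275 m.

325.3 m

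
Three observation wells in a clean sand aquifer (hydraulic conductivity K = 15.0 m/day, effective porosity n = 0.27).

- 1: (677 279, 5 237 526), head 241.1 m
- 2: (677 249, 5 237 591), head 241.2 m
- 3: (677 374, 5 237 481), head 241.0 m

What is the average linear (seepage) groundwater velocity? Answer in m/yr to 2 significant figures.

Differences from 1: to 2 (Δx, Δy, Δh) = (-30, 65, +0.1); to 3 = (95, -45, -0.1).
Determinant of the coordinate differences = (-30)·(-45) − 95·65 = -4825.
∂h/∂x = [(+0.1)·(-45) − (-0.1)·65] / -4825 = -0.0004145
∂h/∂y = [(-30)·(-0.1) − 95·(+0.1)] / -4825 = +0.001347
|∇h| = √(-0.0004145² + 0.001347²) = 0.001409
Seepage velocity v = K·i/n = 15.0 × 0.001409 / 0.27 = 0.07828 m/day = 28.59 m/yr.

29 m/yr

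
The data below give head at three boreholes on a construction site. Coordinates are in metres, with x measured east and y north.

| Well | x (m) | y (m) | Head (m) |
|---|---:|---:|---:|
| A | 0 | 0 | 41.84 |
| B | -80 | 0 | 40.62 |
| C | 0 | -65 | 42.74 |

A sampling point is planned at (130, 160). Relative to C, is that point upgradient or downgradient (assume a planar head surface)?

∂h/∂x = (40.62 − 41.84) / (-80 − 0) = +0.01525
∂h/∂y = (42.74 − 41.84) / (-65 − 0) = -0.01385
Head at (130, 160) = 41.84 + (+0.01525)·(130) + (-0.01385)·(160) = 41.61 m.
That is lower than the 42.74 m at C, so the point is downgradient.

downgradient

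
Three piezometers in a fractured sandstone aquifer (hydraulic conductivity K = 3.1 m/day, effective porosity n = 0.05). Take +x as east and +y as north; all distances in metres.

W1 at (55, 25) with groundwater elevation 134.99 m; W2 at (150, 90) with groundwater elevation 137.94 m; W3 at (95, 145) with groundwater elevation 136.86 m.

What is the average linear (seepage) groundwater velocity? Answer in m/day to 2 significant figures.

With h = a·x + b·y + c and W1 as origin, the differences give:
  95·a + 65·b = +2.95
  40·a + 120·b = +1.87
Eliminate b (×120 and ×65, subtract): 8800·a = 232.450 → a = ∂h/∂x = +0.02641
Back-substitute: b = ∂h/∂y = +0.006778.
|∇h| = √(0.02641² + 0.006778²) = 0.02727
Seepage velocity v = K·i/n = 3.1 × 0.02727 / 0.05 = 1.691 m/day.

1.7 m/day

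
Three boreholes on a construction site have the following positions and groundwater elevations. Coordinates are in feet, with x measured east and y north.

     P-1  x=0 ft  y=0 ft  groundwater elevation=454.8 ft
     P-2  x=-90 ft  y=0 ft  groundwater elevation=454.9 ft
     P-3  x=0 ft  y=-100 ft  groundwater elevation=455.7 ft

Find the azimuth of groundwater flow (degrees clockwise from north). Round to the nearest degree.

007°

∂h/∂x = (454.9 − 454.8) / (-90 − 0) = -0.001111
∂h/∂y = (455.7 − 454.8) / (-100 − 0) = -0.009000
Flow direction (−∇h) has components (+0.001111 E, +0.009000 N).
Azimuth = atan2(E, N) = atan2(+0.001111, +0.009000) = 7.0° ≈ 007°.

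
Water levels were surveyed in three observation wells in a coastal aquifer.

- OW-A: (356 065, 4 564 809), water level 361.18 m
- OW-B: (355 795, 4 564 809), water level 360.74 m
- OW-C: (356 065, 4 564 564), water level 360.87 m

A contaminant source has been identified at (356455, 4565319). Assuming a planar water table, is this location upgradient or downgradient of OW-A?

upgradient

∂h/∂x = (360.74 − 361.18) / (355795 − 356065) = +0.001630
∂h/∂y = (360.87 − 361.18) / (4564564 − 4564809) = +0.001265
Head at (356455, 4565319) = 361.18 + (+0.001630)·(390) + (+0.001265)·(510) = 362.46 m.
That is higher than the 361.18 m at OW-A, so the point is upgradient.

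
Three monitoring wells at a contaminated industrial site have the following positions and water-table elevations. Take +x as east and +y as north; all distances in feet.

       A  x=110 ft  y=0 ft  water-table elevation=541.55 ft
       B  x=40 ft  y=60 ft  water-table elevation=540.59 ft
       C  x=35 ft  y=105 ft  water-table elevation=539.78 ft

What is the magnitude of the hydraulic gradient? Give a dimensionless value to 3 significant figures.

With h = a·x + b·y + c and A as origin, the differences give:
  (-70)·a + 60·b = -0.96
  (-75)·a + 105·b = -1.77
Eliminate b (×105 and ×60, subtract): -2850·a = 5.400 → a = ∂h/∂x = -0.001895
Back-substitute: b = ∂h/∂y = -0.01821.
|∇h| = √(-0.001895² + -0.01821²) = 0.01831

0.0183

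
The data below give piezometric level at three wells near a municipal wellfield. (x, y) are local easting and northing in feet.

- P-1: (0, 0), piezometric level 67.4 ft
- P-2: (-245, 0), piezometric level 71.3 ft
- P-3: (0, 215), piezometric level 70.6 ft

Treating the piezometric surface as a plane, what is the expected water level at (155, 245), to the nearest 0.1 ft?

68.6 ft

∂h/∂x = (71.3 − 67.4) / (-245 − 0) = -0.01592
∂h/∂y = (70.6 − 67.4) / (215 − 0) = +0.01488
h(155, 245) = 67.4 + (-0.01592)·(155) + (+0.01488)·(245) = 67.4 -2.467 +3.647 = 68.579 ft.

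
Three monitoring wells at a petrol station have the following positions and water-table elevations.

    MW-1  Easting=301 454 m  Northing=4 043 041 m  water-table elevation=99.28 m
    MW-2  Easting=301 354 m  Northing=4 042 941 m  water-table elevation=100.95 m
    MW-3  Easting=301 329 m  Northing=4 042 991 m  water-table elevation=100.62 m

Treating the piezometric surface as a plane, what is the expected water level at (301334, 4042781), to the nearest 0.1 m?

102.7 m

Taking MW-1 as reference: MW-2−MW-1 = (-100, -100, +1.67); MW-3−MW-1 = (-125, -50, +1.34).
Determinant of the coordinate differences = (-100)·(-50) − (-125)·(-100) = -7500.
∂h/∂x = [(+1.67)·(-50) − (+1.34)·(-100)] / -7500 = -0.006733
∂h/∂y = [(-100)·(+1.34) − (-125)·(+1.67)] / -7500 = -0.009967
h(301334, 4042781) = 99.28 + (-0.006733)·(-120) + (-0.009967)·(-260) = 99.28 +0.808 +2.591 = 102.679 m.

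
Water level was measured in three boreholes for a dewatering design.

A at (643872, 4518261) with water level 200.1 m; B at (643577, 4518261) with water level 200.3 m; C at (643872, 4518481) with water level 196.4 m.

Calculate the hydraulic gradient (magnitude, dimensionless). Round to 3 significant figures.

0.0168

∂h/∂x = (200.3 − 200.1) / (643577 − 643872) = -0.0006780
∂h/∂y = (196.4 − 200.1) / (4518481 − 4518261) = -0.01682
|∇h| = √(-0.0006780² + -0.01682²) = 0.01683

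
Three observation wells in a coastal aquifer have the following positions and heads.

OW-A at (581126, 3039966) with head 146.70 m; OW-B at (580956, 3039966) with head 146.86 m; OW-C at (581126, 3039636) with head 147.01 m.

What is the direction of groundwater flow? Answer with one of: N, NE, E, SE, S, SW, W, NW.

∂h/∂x = (146.86 − 146.70) / (580956 − 581126) = -0.0009412
∂h/∂y = (147.01 − 146.70) / (3039636 − 3039966) = -0.0009394
Flow = −∇h = (+0.0009412 east, +0.0009394 north), which points northeast.

NE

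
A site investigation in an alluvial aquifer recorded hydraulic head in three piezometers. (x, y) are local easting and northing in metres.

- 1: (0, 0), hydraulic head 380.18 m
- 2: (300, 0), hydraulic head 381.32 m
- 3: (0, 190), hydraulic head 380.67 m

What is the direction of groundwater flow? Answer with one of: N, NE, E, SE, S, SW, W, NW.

∂h/∂x = (381.32 − 380.18) / (300 − 0) = +0.003800
∂h/∂y = (380.67 − 380.18) / (190 − 0) = +0.002579
Flow = −∇h = (-0.003800 east, -0.002579 north), which points southwest.

SW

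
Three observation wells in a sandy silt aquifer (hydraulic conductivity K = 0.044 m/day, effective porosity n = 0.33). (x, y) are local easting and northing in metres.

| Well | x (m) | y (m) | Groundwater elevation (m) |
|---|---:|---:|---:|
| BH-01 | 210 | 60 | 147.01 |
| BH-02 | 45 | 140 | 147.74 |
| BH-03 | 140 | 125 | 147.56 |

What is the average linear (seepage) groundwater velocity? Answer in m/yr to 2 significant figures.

Taking BH-01 as reference: BH-02−BH-01 = (-165, 80, +0.73); BH-03−BH-01 = (-70, 65, +0.55).
Determinant of the coordinate differences = (-165)·65 − (-70)·80 = -5125.
∂h/∂x = [(+0.73)·65 − (+0.55)·80] / -5125 = -0.0006732
∂h/∂y = [(-165)·(+0.55) − (-70)·(+0.73)] / -5125 = +0.007737
|∇h| = √(-0.0006732² + 0.007737²) = 0.007766
Seepage velocity v = K·i/n = 0.044 × 0.007766 / 0.33 = 0.001035 m/day = 0.378 m/yr.

0.38 m/yr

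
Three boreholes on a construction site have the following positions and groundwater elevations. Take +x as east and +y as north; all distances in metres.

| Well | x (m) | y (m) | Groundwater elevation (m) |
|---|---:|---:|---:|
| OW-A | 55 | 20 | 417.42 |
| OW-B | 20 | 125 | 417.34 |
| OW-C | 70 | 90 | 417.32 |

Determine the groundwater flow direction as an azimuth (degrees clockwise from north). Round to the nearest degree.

Differences from OW-A: to OW-B (Δx, Δy, Δh) = (-35, 105, -0.08); to OW-C = (15, 70, -0.10).
Solve a·Δx + b·Δy = Δh: det = (-35)·70 − 15·105 = -4025.
∂h/∂x = [(-0.08)·70 − (-0.10)·105] / -4025 = -0.001217
∂h/∂y = [(-35)·(-0.10) − 15·(-0.08)] / -4025 = -0.001168
Flow direction (−∇h) has components (+0.001217 E, +0.001168 N).
Azimuth = atan2(E, N) = atan2(+0.001217, +0.001168) = 46.2° ≈ 046°.

046°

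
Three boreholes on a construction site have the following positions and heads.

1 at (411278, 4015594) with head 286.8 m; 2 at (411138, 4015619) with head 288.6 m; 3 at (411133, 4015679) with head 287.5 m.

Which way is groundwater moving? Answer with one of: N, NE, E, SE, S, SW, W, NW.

Differences from 1: to 2 (Δx, Δy, Δh) = (-140, 25, +1.8); to 3 = (-145, 85, +0.7).
Determinant of the coordinate differences = (-140)·85 − (-145)·25 = -8275.
∂h/∂x = [(+1.8)·85 − (+0.7)·25] / -8275 = -0.01637
∂h/∂y = [(-140)·(+0.7) − (-145)·(+1.8)] / -8275 = -0.01970
Flow = −∇h = (+0.01637 east, +0.01970 north), which points northeast.

NE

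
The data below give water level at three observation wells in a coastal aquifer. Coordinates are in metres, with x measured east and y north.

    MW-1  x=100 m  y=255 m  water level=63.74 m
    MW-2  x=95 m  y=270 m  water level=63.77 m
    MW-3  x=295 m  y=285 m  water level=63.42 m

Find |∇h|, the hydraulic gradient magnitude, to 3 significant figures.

Taking MW-1 as reference: MW-2−MW-1 = (-5, 15, +0.03); MW-3−MW-1 = (195, 30, -0.32).
Determinant of the coordinate differences = (-5)·30 − 195·15 = -3075.
∂h/∂x = [(+0.03)·30 − (-0.32)·15] / -3075 = -0.001854
∂h/∂y = [(-5)·(-0.32) − 195·(+0.03)] / -3075 = +0.001382
|∇h| = √(-0.001854² + 0.001382²) = 0.002312

0.00231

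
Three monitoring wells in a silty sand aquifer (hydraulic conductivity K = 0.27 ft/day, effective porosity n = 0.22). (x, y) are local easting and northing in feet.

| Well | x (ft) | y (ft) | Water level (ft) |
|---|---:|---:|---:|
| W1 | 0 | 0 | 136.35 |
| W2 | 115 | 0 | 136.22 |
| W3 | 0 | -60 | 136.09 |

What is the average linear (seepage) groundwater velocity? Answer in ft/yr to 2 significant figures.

2.0 ft/yr

∂h/∂x = (136.22 − 136.35) / (115 − 0) = -0.001130
∂h/∂y = (136.09 − 136.35) / (-60 − 0) = +0.004333
|∇h| = √(-0.001130² + 0.004333²) = 0.004478
Seepage velocity v = K·i/n = 0.27 × 0.004478 / 0.22 = 0.005496 ft/day = 2.007 ft/yr.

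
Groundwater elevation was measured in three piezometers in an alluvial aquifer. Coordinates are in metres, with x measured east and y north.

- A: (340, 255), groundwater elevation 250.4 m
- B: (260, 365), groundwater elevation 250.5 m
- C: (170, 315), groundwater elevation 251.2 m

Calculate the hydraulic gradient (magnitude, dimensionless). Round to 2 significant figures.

0.0068

Differences from A: to B (Δx, Δy, Δh) = (-80, 110, +0.1); to C = (-170, 60, +0.8).
Determinant of the coordinate differences = (-80)·60 − (-170)·110 = 13900.
∂h/∂x = [(+0.1)·60 − (+0.8)·110] / 13900 = -0.005899
∂h/∂y = [(-80)·(+0.8) − (-170)·(+0.1)] / 13900 = -0.003381
|∇h| = √(-0.005899² + -0.003381²) = 0.006799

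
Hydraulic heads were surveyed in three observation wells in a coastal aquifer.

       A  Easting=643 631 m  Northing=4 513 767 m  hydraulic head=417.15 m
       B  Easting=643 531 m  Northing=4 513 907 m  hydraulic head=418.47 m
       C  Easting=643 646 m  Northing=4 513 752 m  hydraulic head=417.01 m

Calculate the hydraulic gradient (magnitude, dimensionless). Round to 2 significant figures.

0.0097

With h = a·x + b·y + c and A as origin, the differences give:
  (-100)·a + 140·b = +1.32
  15·a + (-15)·b = -0.14
Eliminate b (×(-15) and ×140, subtract): -600·a = -0.200 → a = ∂h/∂x = +0.0003333
Back-substitute: b = ∂h/∂y = +0.009667.
|∇h| = √(0.0003333² + 0.009667²) = 0.009673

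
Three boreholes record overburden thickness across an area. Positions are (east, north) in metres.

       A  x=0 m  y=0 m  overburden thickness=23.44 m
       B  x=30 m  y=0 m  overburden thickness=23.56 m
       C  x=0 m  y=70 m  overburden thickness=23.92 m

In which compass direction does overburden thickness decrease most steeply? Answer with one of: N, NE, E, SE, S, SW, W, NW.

SW

∂d/∂x = (23.56 − 23.44) / (30 − 0) = +0.004000
∂d/∂y = (23.92 − 23.44) / (70 − 0) = +0.006857
Steepest decrease is along −∇f = (-0.004000 E, -0.006857 N) → southwest.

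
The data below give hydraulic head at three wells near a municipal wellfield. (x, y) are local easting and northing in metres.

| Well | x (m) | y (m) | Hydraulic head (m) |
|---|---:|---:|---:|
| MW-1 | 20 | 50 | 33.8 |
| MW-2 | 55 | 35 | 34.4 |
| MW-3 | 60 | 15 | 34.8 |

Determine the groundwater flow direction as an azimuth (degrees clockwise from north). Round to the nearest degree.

331°

With h = a·x + b·y + c and MW-1 as origin, the differences give:
  35·a + (-15)·b = +0.6
  40·a + (-35)·b = +1.0
Eliminate b (×(-35) and ×(-15), subtract): -625·a = -6.00 → a = ∂h/∂x = +0.009600
Back-substitute: b = ∂h/∂y = -0.01760.
Flow direction (−∇h) has components (-0.009600 E, +0.01760 N).
Azimuth = atan2(E, N) = atan2(-0.009600, +0.01760) = 331.4° ≈ 331°.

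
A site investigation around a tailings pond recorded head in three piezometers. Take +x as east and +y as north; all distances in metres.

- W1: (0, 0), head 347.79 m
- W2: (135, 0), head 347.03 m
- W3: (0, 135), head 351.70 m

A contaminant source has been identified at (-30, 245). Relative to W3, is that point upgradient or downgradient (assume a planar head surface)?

∂h/∂x = (347.03 − 347.79) / (135 − 0) = -0.005630
∂h/∂y = (351.70 − 347.79) / (135 − 0) = +0.02896
Head at (-30, 245) = 347.79 + (-0.005630)·(-30) + (+0.02896)·(245) = 355.05 m.
That is higher than the 351.70 m at W3, so the point is upgradient.

upgradient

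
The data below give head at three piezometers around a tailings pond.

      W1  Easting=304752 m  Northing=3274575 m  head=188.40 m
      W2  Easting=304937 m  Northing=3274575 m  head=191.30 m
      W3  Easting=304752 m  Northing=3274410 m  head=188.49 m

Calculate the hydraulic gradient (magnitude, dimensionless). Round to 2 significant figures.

0.016

∂h/∂x = (191.30 − 188.40) / (304937 − 304752) = +0.01568
∂h/∂y = (188.49 − 188.40) / (3274410 − 3274575) = -0.0005455
|∇h| = √(0.01568² + -0.0005455²) = 0.01569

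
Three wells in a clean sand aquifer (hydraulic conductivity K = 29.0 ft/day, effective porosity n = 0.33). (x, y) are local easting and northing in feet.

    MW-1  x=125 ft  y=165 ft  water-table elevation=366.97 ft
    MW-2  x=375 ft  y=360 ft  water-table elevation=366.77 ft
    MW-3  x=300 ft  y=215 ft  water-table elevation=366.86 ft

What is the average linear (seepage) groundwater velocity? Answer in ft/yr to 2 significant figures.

20 ft/yr

Taking MW-1 as reference: MW-2−MW-1 = (250, 195, -0.20); MW-3−MW-1 = (175, 50, -0.11).
Determinant of the coordinate differences = 250·50 − 175·195 = -21625.
∂h/∂x = [(-0.20)·50 − (-0.11)·195] / -21625 = -0.0005295
∂h/∂y = [250·(-0.11) − 175·(-0.20)] / -21625 = -0.0003468
|∇h| = √(-0.0005295² + -0.0003468²) = 0.000633
Seepage velocity v = K·i/n = 29.0 × 0.000633 / 0.33 = 0.05563 ft/day = 20.32 ft/yr.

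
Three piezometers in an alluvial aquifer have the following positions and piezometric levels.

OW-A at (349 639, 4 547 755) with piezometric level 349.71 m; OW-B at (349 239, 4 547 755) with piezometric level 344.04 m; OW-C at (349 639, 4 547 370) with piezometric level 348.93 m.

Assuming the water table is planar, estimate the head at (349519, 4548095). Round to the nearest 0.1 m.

348.7 m

∂h/∂x = (344.04 − 349.71) / (349239 − 349639) = +0.01417
∂h/∂y = (348.93 − 349.71) / (4547370 − 4547755) = +0.002026
h(349519, 4548095) = 349.71 + (+0.01417)·(-120) + (+0.002026)·(340) = 349.71 -1.701 +0.689 = 348.698 m.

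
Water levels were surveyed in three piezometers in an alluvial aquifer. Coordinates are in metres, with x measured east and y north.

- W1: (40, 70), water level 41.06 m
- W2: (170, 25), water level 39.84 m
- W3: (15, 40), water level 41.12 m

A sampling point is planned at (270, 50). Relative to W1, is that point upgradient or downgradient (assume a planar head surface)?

downgradient

With h = a·x + b·y + c and W1 as origin, the differences give:
  130·a + (-45)·b = -1.22
  (-25)·a + (-30)·b = +0.06
Eliminate b (×(-30) and ×(-45), subtract): -5025·a = 39.300 → a = ∂h/∂x = -0.007821
Back-substitute: b = ∂h/∂y = +0.004517.
Head at (270, 50) = 41.06 + (-0.007821)·(230) + (+0.004517)·(-20) = 39.17 m.
That is lower than the 41.06 m at W1, so the point is downgradient.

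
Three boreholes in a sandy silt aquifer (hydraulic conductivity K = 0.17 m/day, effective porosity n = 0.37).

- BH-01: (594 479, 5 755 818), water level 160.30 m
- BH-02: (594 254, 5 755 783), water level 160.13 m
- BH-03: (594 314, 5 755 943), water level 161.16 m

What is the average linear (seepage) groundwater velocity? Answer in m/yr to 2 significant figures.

1.1 m/yr

With h = a·x + b·y + c and BH-01 as origin, the differences give:
  (-225)·a + (-35)·b = -0.17
  (-165)·a + 125·b = +0.86
Eliminate b (×125 and ×(-35), subtract): -33900·a = 8.850 → a = ∂h/∂x = -0.0002611
Back-substitute: b = ∂h/∂y = +0.006535.
|∇h| = √(-0.0002611² + 0.006535²) = 0.00654
Seepage velocity v = K·i/n = 0.17 × 0.00654 / 0.37 = 0.003005 m/day = 1.098 m/yr.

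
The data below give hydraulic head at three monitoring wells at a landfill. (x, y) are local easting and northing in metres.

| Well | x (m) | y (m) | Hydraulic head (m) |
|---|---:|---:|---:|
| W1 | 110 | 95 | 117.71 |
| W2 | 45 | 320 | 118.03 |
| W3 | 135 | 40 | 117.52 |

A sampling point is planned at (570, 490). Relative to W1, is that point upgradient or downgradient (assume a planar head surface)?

Differences from W1: to W2 (Δx, Δy, Δh) = (-65, 225, +0.32); to W3 = (25, -55, -0.19).
Determinant of the coordinate differences = (-65)·(-55) − 25·225 = -2050.
∂h/∂x = [(+0.32)·(-55) − (-0.19)·225] / -2050 = -0.01227
∂h/∂y = [(-65)·(-0.19) − 25·(+0.32)] / -2050 = -0.002122
Head at (570, 490) = 117.71 + (-0.01227)·(460) + (-0.002122)·(395) = 111.23 m.
That is lower than the 117.71 m at W1, so the point is downgradient.

downgradient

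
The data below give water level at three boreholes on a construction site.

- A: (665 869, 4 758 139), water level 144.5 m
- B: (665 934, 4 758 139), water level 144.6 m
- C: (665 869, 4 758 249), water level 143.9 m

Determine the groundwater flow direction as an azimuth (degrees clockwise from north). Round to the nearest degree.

∂h/∂x = (144.6 − 144.5) / (665934 − 665869) = +0.001538
∂h/∂y = (143.9 − 144.5) / (4758249 − 4758139) = -0.005455
Flow direction (−∇h) has components (-0.001538 E, +0.005455 N).
Azimuth = atan2(E, N) = atan2(-0.001538, +0.005455) = 344.2° ≈ 344°.

344°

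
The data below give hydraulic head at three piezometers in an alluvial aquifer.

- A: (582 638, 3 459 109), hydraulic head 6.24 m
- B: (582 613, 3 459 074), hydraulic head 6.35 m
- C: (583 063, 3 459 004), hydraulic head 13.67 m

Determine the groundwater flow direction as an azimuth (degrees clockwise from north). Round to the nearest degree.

Differences from A: to B (Δx, Δy, Δh) = (-25, -35, +0.11); to C = (425, -105, +7.43).
Solve a·Δx + b·Δy = Δh: det = (-25)·(-105) − 425·(-35) = 17500.
∂h/∂x = [(+0.11)·(-105) − (+7.43)·(-35)] / 17500 = +0.01420
∂h/∂y = [(-25)·(+7.43) − 425·(+0.11)] / 17500 = -0.01329
Flow direction (−∇h) has components (-0.01420 E, +0.01329 N).
Azimuth = atan2(E, N) = atan2(-0.01420, +0.01329) = 313.1° ≈ 313°.

313°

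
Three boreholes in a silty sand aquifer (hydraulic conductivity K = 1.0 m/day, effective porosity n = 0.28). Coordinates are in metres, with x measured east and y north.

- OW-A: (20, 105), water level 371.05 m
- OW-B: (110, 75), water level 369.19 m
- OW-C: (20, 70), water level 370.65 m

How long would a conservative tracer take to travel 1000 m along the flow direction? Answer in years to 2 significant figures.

Taking OW-A as reference: OW-B−OW-A = (90, -30, -1.86); OW-C−OW-A = (0, -35, -0.40).
Solve a·Δx + b·Δy = Δh: det = 90·(-35) − 0·(-30) = -3150.
∂h/∂x = [(-1.86)·(-35) − (-0.40)·(-30)] / -3150 = -0.01686
∂h/∂y = [90·(-0.40) − 0·(-1.86)] / -3150 = +0.01143
|∇h| = √(-0.01686² + 0.01143²) = 0.02037
Seepage velocity v = K·i/n = 1.0 × 0.02037 / 0.28 = 0.07275 m/day.
t = 1000 / 0.07275 = 1.375e+04 days = 37.6 years.

38 years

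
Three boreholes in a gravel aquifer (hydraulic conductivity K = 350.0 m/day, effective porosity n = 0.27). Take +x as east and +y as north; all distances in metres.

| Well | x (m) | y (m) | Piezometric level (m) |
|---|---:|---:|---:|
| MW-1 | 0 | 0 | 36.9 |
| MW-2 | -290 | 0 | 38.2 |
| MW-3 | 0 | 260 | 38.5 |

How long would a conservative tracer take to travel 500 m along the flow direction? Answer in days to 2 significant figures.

∂h/∂x = (38.2 − 36.9) / (-290 − 0) = -0.004483
∂h/∂y = (38.5 − 36.9) / (260 − 0) = +0.006154
|∇h| = √(-0.004483² + 0.006154²) = 0.007614
Seepage velocity v = K·i/n = 350.0 × 0.007614 / 0.27 = 9.87 m/day.
t = 500 / 9.87 = 50.66 days.

51 days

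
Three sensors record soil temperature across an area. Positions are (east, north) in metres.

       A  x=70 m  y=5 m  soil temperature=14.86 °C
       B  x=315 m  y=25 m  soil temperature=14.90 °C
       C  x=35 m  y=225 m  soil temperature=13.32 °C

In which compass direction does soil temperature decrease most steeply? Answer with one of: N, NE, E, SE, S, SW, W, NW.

N

Three-point gradient (reference A): Δ to B = (245, 20, +0.04), Δ to C = (-35, 220, -1.54).
∂T/∂x = +0.0007253, ∂T/∂y = -0.006885 (det = 54600).
Steepest decrease is along −∇f = (-0.0007253 E, +0.006885 N) → north.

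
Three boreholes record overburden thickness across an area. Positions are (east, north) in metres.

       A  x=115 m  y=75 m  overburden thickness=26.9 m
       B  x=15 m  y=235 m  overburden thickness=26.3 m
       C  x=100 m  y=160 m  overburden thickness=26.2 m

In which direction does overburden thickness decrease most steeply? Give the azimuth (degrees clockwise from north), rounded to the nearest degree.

Taking A as reference: B−A = (-100, 160, -0.6); C−A = (-15, 85, -0.7).
Determinant of the coordinate differences = (-100)·85 − (-15)·160 = -6100.
∂d/∂x = [(-0.6)·85 − (-0.7)·160] / -6100 = -0.01000
∂d/∂y = [(-100)·(-0.7) − (-15)·(-0.6)] / -6100 = -0.010000
Steepest decrease is along −∇f: components (+0.01000 E, +0.010000 N).
Azimuth = atan2(+0.01000, +0.010000) = 45.0° ≈ 045°.

045°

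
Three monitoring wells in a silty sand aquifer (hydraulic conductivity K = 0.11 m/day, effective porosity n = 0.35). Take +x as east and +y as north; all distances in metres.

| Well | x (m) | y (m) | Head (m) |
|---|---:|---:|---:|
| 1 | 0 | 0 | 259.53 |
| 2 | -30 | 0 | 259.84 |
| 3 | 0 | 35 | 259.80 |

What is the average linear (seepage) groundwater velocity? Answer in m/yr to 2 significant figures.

∂h/∂x = (259.84 − 259.53) / (-30 − 0) = -0.01033
∂h/∂y = (259.80 − 259.53) / (35 − 0) = +0.007714
|∇h| = √(-0.01033² + 0.007714²) = 0.01289
Seepage velocity v = K·i/n = 0.11 × 0.01289 / 0.35 = 0.004051 m/day = 1.48 m/yr.

1.5 m/yr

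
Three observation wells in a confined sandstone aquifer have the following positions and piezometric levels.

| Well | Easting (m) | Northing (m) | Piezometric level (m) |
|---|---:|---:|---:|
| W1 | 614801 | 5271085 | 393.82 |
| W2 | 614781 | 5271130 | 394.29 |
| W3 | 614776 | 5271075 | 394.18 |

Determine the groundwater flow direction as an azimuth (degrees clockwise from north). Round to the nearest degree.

With h = a·x + b·y + c and W1 as origin, the differences give:
  (-20)·a + 45·b = +0.47
  (-25)·a + (-10)·b = +0.36
Eliminate b (×(-10) and ×45, subtract): 1325·a = -20.900 → a = ∂h/∂x = -0.01577
Back-substitute: b = ∂h/∂y = +0.003434.
Flow direction (−∇h) has components (+0.01577 E, -0.003434 N).
Azimuth = atan2(E, N) = atan2(+0.01577, -0.003434) = 102.3° ≈ 102°.

102°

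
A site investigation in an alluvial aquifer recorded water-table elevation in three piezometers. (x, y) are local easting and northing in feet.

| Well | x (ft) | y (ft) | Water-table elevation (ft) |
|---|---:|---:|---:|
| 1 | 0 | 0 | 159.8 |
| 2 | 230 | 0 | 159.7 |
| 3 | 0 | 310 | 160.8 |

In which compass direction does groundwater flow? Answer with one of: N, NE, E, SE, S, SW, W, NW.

∂h/∂x = (159.7 − 159.8) / (230 − 0) = -0.0004348
∂h/∂y = (160.8 − 159.8) / (310 − 0) = +0.003226
Flow = −∇h = (+0.0004348 east, -0.003226 north), which points south.

S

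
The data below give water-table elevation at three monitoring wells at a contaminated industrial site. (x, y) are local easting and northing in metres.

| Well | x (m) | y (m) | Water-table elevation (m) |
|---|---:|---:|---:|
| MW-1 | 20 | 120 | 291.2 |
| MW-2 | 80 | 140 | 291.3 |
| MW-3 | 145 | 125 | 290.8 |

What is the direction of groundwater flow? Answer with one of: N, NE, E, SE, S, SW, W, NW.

Taking MW-1 as reference: MW-2−MW-1 = (60, 20, +0.1); MW-3−MW-1 = (125, 5, -0.4).
Solve a·Δx + b·Δy = Δh: det = 60·5 − 125·20 = -2200.
∂h/∂x = [(+0.1)·5 − (-0.4)·20] / -2200 = -0.003864
∂h/∂y = [60·(-0.4) − 125·(+0.1)] / -2200 = +0.01659
Flow = −∇h = (+0.003864 east, -0.01659 north), which points south.

S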